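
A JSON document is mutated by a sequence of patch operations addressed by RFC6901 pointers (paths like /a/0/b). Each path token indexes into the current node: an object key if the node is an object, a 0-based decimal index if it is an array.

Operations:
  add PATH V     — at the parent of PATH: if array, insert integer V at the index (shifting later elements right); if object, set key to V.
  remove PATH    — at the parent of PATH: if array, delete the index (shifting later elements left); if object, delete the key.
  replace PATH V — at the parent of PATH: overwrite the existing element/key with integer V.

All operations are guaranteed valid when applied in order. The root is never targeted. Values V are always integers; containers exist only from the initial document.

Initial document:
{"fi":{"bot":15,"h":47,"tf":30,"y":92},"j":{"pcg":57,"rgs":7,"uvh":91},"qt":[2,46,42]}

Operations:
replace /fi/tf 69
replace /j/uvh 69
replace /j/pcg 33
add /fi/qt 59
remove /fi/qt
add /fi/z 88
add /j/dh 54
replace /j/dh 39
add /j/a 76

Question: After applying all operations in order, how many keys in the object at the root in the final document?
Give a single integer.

Answer: 3

Derivation:
After op 1 (replace /fi/tf 69): {"fi":{"bot":15,"h":47,"tf":69,"y":92},"j":{"pcg":57,"rgs":7,"uvh":91},"qt":[2,46,42]}
After op 2 (replace /j/uvh 69): {"fi":{"bot":15,"h":47,"tf":69,"y":92},"j":{"pcg":57,"rgs":7,"uvh":69},"qt":[2,46,42]}
After op 3 (replace /j/pcg 33): {"fi":{"bot":15,"h":47,"tf":69,"y":92},"j":{"pcg":33,"rgs":7,"uvh":69},"qt":[2,46,42]}
After op 4 (add /fi/qt 59): {"fi":{"bot":15,"h":47,"qt":59,"tf":69,"y":92},"j":{"pcg":33,"rgs":7,"uvh":69},"qt":[2,46,42]}
After op 5 (remove /fi/qt): {"fi":{"bot":15,"h":47,"tf":69,"y":92},"j":{"pcg":33,"rgs":7,"uvh":69},"qt":[2,46,42]}
After op 6 (add /fi/z 88): {"fi":{"bot":15,"h":47,"tf":69,"y":92,"z":88},"j":{"pcg":33,"rgs":7,"uvh":69},"qt":[2,46,42]}
After op 7 (add /j/dh 54): {"fi":{"bot":15,"h":47,"tf":69,"y":92,"z":88},"j":{"dh":54,"pcg":33,"rgs":7,"uvh":69},"qt":[2,46,42]}
After op 8 (replace /j/dh 39): {"fi":{"bot":15,"h":47,"tf":69,"y":92,"z":88},"j":{"dh":39,"pcg":33,"rgs":7,"uvh":69},"qt":[2,46,42]}
After op 9 (add /j/a 76): {"fi":{"bot":15,"h":47,"tf":69,"y":92,"z":88},"j":{"a":76,"dh":39,"pcg":33,"rgs":7,"uvh":69},"qt":[2,46,42]}
Size at the root: 3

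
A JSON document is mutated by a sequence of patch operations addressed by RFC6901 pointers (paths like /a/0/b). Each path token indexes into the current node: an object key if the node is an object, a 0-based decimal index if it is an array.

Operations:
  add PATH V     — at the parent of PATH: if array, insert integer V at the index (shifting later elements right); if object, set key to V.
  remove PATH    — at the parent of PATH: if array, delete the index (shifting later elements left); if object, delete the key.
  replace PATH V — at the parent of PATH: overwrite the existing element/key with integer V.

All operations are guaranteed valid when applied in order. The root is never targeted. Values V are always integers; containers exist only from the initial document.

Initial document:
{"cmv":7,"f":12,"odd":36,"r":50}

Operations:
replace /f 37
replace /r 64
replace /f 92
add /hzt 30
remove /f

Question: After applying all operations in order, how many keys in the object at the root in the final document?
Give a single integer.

After op 1 (replace /f 37): {"cmv":7,"f":37,"odd":36,"r":50}
After op 2 (replace /r 64): {"cmv":7,"f":37,"odd":36,"r":64}
After op 3 (replace /f 92): {"cmv":7,"f":92,"odd":36,"r":64}
After op 4 (add /hzt 30): {"cmv":7,"f":92,"hzt":30,"odd":36,"r":64}
After op 5 (remove /f): {"cmv":7,"hzt":30,"odd":36,"r":64}
Size at the root: 4

Answer: 4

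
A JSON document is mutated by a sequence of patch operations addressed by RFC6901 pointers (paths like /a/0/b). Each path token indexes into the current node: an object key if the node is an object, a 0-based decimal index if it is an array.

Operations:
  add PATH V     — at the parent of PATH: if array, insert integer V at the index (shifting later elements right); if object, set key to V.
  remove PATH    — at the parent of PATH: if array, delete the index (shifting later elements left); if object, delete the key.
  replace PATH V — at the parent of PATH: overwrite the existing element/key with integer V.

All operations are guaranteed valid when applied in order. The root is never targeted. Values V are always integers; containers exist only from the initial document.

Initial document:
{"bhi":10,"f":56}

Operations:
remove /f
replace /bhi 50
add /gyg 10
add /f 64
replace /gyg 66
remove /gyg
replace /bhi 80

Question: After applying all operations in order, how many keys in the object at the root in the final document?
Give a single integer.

Answer: 2

Derivation:
After op 1 (remove /f): {"bhi":10}
After op 2 (replace /bhi 50): {"bhi":50}
After op 3 (add /gyg 10): {"bhi":50,"gyg":10}
After op 4 (add /f 64): {"bhi":50,"f":64,"gyg":10}
After op 5 (replace /gyg 66): {"bhi":50,"f":64,"gyg":66}
After op 6 (remove /gyg): {"bhi":50,"f":64}
After op 7 (replace /bhi 80): {"bhi":80,"f":64}
Size at the root: 2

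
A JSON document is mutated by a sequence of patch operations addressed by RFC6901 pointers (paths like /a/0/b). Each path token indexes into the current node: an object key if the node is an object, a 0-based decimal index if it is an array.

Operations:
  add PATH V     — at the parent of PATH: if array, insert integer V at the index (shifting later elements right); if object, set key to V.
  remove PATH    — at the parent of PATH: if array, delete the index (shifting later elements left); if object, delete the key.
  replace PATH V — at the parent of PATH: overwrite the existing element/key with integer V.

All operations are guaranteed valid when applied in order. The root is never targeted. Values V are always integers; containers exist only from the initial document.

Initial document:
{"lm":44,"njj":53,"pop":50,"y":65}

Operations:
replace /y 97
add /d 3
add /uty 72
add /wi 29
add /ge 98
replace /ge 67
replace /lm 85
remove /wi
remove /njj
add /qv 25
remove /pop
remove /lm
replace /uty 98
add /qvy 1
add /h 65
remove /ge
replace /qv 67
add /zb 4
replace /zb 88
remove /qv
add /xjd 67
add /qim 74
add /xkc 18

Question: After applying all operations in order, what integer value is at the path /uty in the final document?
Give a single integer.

Answer: 98

Derivation:
After op 1 (replace /y 97): {"lm":44,"njj":53,"pop":50,"y":97}
After op 2 (add /d 3): {"d":3,"lm":44,"njj":53,"pop":50,"y":97}
After op 3 (add /uty 72): {"d":3,"lm":44,"njj":53,"pop":50,"uty":72,"y":97}
After op 4 (add /wi 29): {"d":3,"lm":44,"njj":53,"pop":50,"uty":72,"wi":29,"y":97}
After op 5 (add /ge 98): {"d":3,"ge":98,"lm":44,"njj":53,"pop":50,"uty":72,"wi":29,"y":97}
After op 6 (replace /ge 67): {"d":3,"ge":67,"lm":44,"njj":53,"pop":50,"uty":72,"wi":29,"y":97}
After op 7 (replace /lm 85): {"d":3,"ge":67,"lm":85,"njj":53,"pop":50,"uty":72,"wi":29,"y":97}
After op 8 (remove /wi): {"d":3,"ge":67,"lm":85,"njj":53,"pop":50,"uty":72,"y":97}
After op 9 (remove /njj): {"d":3,"ge":67,"lm":85,"pop":50,"uty":72,"y":97}
After op 10 (add /qv 25): {"d":3,"ge":67,"lm":85,"pop":50,"qv":25,"uty":72,"y":97}
After op 11 (remove /pop): {"d":3,"ge":67,"lm":85,"qv":25,"uty":72,"y":97}
After op 12 (remove /lm): {"d":3,"ge":67,"qv":25,"uty":72,"y":97}
After op 13 (replace /uty 98): {"d":3,"ge":67,"qv":25,"uty":98,"y":97}
After op 14 (add /qvy 1): {"d":3,"ge":67,"qv":25,"qvy":1,"uty":98,"y":97}
After op 15 (add /h 65): {"d":3,"ge":67,"h":65,"qv":25,"qvy":1,"uty":98,"y":97}
After op 16 (remove /ge): {"d":3,"h":65,"qv":25,"qvy":1,"uty":98,"y":97}
After op 17 (replace /qv 67): {"d":3,"h":65,"qv":67,"qvy":1,"uty":98,"y":97}
After op 18 (add /zb 4): {"d":3,"h":65,"qv":67,"qvy":1,"uty":98,"y":97,"zb":4}
After op 19 (replace /zb 88): {"d":3,"h":65,"qv":67,"qvy":1,"uty":98,"y":97,"zb":88}
After op 20 (remove /qv): {"d":3,"h":65,"qvy":1,"uty":98,"y":97,"zb":88}
After op 21 (add /xjd 67): {"d":3,"h":65,"qvy":1,"uty":98,"xjd":67,"y":97,"zb":88}
After op 22 (add /qim 74): {"d":3,"h":65,"qim":74,"qvy":1,"uty":98,"xjd":67,"y":97,"zb":88}
After op 23 (add /xkc 18): {"d":3,"h":65,"qim":74,"qvy":1,"uty":98,"xjd":67,"xkc":18,"y":97,"zb":88}
Value at /uty: 98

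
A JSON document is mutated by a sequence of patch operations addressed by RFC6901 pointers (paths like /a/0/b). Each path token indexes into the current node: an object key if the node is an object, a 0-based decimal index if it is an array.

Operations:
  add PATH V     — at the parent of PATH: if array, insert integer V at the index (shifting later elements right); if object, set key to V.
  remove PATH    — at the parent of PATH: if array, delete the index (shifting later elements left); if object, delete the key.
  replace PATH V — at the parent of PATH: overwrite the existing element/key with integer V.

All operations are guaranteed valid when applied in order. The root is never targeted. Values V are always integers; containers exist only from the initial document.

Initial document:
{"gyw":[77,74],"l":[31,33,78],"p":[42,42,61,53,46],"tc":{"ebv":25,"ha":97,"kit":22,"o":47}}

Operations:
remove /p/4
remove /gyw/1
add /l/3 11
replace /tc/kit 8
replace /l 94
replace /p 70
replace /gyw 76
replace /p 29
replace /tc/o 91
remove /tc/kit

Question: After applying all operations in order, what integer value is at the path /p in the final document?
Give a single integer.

Answer: 29

Derivation:
After op 1 (remove /p/4): {"gyw":[77,74],"l":[31,33,78],"p":[42,42,61,53],"tc":{"ebv":25,"ha":97,"kit":22,"o":47}}
After op 2 (remove /gyw/1): {"gyw":[77],"l":[31,33,78],"p":[42,42,61,53],"tc":{"ebv":25,"ha":97,"kit":22,"o":47}}
After op 3 (add /l/3 11): {"gyw":[77],"l":[31,33,78,11],"p":[42,42,61,53],"tc":{"ebv":25,"ha":97,"kit":22,"o":47}}
After op 4 (replace /tc/kit 8): {"gyw":[77],"l":[31,33,78,11],"p":[42,42,61,53],"tc":{"ebv":25,"ha":97,"kit":8,"o":47}}
After op 5 (replace /l 94): {"gyw":[77],"l":94,"p":[42,42,61,53],"tc":{"ebv":25,"ha":97,"kit":8,"o":47}}
After op 6 (replace /p 70): {"gyw":[77],"l":94,"p":70,"tc":{"ebv":25,"ha":97,"kit":8,"o":47}}
After op 7 (replace /gyw 76): {"gyw":76,"l":94,"p":70,"tc":{"ebv":25,"ha":97,"kit":8,"o":47}}
After op 8 (replace /p 29): {"gyw":76,"l":94,"p":29,"tc":{"ebv":25,"ha":97,"kit":8,"o":47}}
After op 9 (replace /tc/o 91): {"gyw":76,"l":94,"p":29,"tc":{"ebv":25,"ha":97,"kit":8,"o":91}}
After op 10 (remove /tc/kit): {"gyw":76,"l":94,"p":29,"tc":{"ebv":25,"ha":97,"o":91}}
Value at /p: 29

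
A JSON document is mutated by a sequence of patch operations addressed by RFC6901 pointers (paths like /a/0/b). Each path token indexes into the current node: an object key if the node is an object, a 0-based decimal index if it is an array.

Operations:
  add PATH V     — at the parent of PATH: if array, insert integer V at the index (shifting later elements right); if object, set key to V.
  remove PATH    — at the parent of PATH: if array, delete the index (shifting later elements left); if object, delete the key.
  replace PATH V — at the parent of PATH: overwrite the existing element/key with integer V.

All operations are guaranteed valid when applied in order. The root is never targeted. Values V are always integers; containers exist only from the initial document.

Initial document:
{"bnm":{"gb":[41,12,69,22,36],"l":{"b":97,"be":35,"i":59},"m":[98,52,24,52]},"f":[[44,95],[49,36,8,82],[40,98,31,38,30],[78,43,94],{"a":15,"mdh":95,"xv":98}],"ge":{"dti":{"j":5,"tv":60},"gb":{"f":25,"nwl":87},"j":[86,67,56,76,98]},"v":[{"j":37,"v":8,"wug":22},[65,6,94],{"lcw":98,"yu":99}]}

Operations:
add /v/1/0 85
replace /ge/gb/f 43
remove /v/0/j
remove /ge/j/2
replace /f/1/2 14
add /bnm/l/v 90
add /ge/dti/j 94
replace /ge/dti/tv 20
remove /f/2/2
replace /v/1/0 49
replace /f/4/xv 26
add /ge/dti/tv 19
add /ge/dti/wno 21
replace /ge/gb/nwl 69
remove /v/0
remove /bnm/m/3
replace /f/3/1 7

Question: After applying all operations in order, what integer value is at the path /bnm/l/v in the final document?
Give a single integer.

Answer: 90

Derivation:
After op 1 (add /v/1/0 85): {"bnm":{"gb":[41,12,69,22,36],"l":{"b":97,"be":35,"i":59},"m":[98,52,24,52]},"f":[[44,95],[49,36,8,82],[40,98,31,38,30],[78,43,94],{"a":15,"mdh":95,"xv":98}],"ge":{"dti":{"j":5,"tv":60},"gb":{"f":25,"nwl":87},"j":[86,67,56,76,98]},"v":[{"j":37,"v":8,"wug":22},[85,65,6,94],{"lcw":98,"yu":99}]}
After op 2 (replace /ge/gb/f 43): {"bnm":{"gb":[41,12,69,22,36],"l":{"b":97,"be":35,"i":59},"m":[98,52,24,52]},"f":[[44,95],[49,36,8,82],[40,98,31,38,30],[78,43,94],{"a":15,"mdh":95,"xv":98}],"ge":{"dti":{"j":5,"tv":60},"gb":{"f":43,"nwl":87},"j":[86,67,56,76,98]},"v":[{"j":37,"v":8,"wug":22},[85,65,6,94],{"lcw":98,"yu":99}]}
After op 3 (remove /v/0/j): {"bnm":{"gb":[41,12,69,22,36],"l":{"b":97,"be":35,"i":59},"m":[98,52,24,52]},"f":[[44,95],[49,36,8,82],[40,98,31,38,30],[78,43,94],{"a":15,"mdh":95,"xv":98}],"ge":{"dti":{"j":5,"tv":60},"gb":{"f":43,"nwl":87},"j":[86,67,56,76,98]},"v":[{"v":8,"wug":22},[85,65,6,94],{"lcw":98,"yu":99}]}
After op 4 (remove /ge/j/2): {"bnm":{"gb":[41,12,69,22,36],"l":{"b":97,"be":35,"i":59},"m":[98,52,24,52]},"f":[[44,95],[49,36,8,82],[40,98,31,38,30],[78,43,94],{"a":15,"mdh":95,"xv":98}],"ge":{"dti":{"j":5,"tv":60},"gb":{"f":43,"nwl":87},"j":[86,67,76,98]},"v":[{"v":8,"wug":22},[85,65,6,94],{"lcw":98,"yu":99}]}
After op 5 (replace /f/1/2 14): {"bnm":{"gb":[41,12,69,22,36],"l":{"b":97,"be":35,"i":59},"m":[98,52,24,52]},"f":[[44,95],[49,36,14,82],[40,98,31,38,30],[78,43,94],{"a":15,"mdh":95,"xv":98}],"ge":{"dti":{"j":5,"tv":60},"gb":{"f":43,"nwl":87},"j":[86,67,76,98]},"v":[{"v":8,"wug":22},[85,65,6,94],{"lcw":98,"yu":99}]}
After op 6 (add /bnm/l/v 90): {"bnm":{"gb":[41,12,69,22,36],"l":{"b":97,"be":35,"i":59,"v":90},"m":[98,52,24,52]},"f":[[44,95],[49,36,14,82],[40,98,31,38,30],[78,43,94],{"a":15,"mdh":95,"xv":98}],"ge":{"dti":{"j":5,"tv":60},"gb":{"f":43,"nwl":87},"j":[86,67,76,98]},"v":[{"v":8,"wug":22},[85,65,6,94],{"lcw":98,"yu":99}]}
After op 7 (add /ge/dti/j 94): {"bnm":{"gb":[41,12,69,22,36],"l":{"b":97,"be":35,"i":59,"v":90},"m":[98,52,24,52]},"f":[[44,95],[49,36,14,82],[40,98,31,38,30],[78,43,94],{"a":15,"mdh":95,"xv":98}],"ge":{"dti":{"j":94,"tv":60},"gb":{"f":43,"nwl":87},"j":[86,67,76,98]},"v":[{"v":8,"wug":22},[85,65,6,94],{"lcw":98,"yu":99}]}
After op 8 (replace /ge/dti/tv 20): {"bnm":{"gb":[41,12,69,22,36],"l":{"b":97,"be":35,"i":59,"v":90},"m":[98,52,24,52]},"f":[[44,95],[49,36,14,82],[40,98,31,38,30],[78,43,94],{"a":15,"mdh":95,"xv":98}],"ge":{"dti":{"j":94,"tv":20},"gb":{"f":43,"nwl":87},"j":[86,67,76,98]},"v":[{"v":8,"wug":22},[85,65,6,94],{"lcw":98,"yu":99}]}
After op 9 (remove /f/2/2): {"bnm":{"gb":[41,12,69,22,36],"l":{"b":97,"be":35,"i":59,"v":90},"m":[98,52,24,52]},"f":[[44,95],[49,36,14,82],[40,98,38,30],[78,43,94],{"a":15,"mdh":95,"xv":98}],"ge":{"dti":{"j":94,"tv":20},"gb":{"f":43,"nwl":87},"j":[86,67,76,98]},"v":[{"v":8,"wug":22},[85,65,6,94],{"lcw":98,"yu":99}]}
After op 10 (replace /v/1/0 49): {"bnm":{"gb":[41,12,69,22,36],"l":{"b":97,"be":35,"i":59,"v":90},"m":[98,52,24,52]},"f":[[44,95],[49,36,14,82],[40,98,38,30],[78,43,94],{"a":15,"mdh":95,"xv":98}],"ge":{"dti":{"j":94,"tv":20},"gb":{"f":43,"nwl":87},"j":[86,67,76,98]},"v":[{"v":8,"wug":22},[49,65,6,94],{"lcw":98,"yu":99}]}
After op 11 (replace /f/4/xv 26): {"bnm":{"gb":[41,12,69,22,36],"l":{"b":97,"be":35,"i":59,"v":90},"m":[98,52,24,52]},"f":[[44,95],[49,36,14,82],[40,98,38,30],[78,43,94],{"a":15,"mdh":95,"xv":26}],"ge":{"dti":{"j":94,"tv":20},"gb":{"f":43,"nwl":87},"j":[86,67,76,98]},"v":[{"v":8,"wug":22},[49,65,6,94],{"lcw":98,"yu":99}]}
After op 12 (add /ge/dti/tv 19): {"bnm":{"gb":[41,12,69,22,36],"l":{"b":97,"be":35,"i":59,"v":90},"m":[98,52,24,52]},"f":[[44,95],[49,36,14,82],[40,98,38,30],[78,43,94],{"a":15,"mdh":95,"xv":26}],"ge":{"dti":{"j":94,"tv":19},"gb":{"f":43,"nwl":87},"j":[86,67,76,98]},"v":[{"v":8,"wug":22},[49,65,6,94],{"lcw":98,"yu":99}]}
After op 13 (add /ge/dti/wno 21): {"bnm":{"gb":[41,12,69,22,36],"l":{"b":97,"be":35,"i":59,"v":90},"m":[98,52,24,52]},"f":[[44,95],[49,36,14,82],[40,98,38,30],[78,43,94],{"a":15,"mdh":95,"xv":26}],"ge":{"dti":{"j":94,"tv":19,"wno":21},"gb":{"f":43,"nwl":87},"j":[86,67,76,98]},"v":[{"v":8,"wug":22},[49,65,6,94],{"lcw":98,"yu":99}]}
After op 14 (replace /ge/gb/nwl 69): {"bnm":{"gb":[41,12,69,22,36],"l":{"b":97,"be":35,"i":59,"v":90},"m":[98,52,24,52]},"f":[[44,95],[49,36,14,82],[40,98,38,30],[78,43,94],{"a":15,"mdh":95,"xv":26}],"ge":{"dti":{"j":94,"tv":19,"wno":21},"gb":{"f":43,"nwl":69},"j":[86,67,76,98]},"v":[{"v":8,"wug":22},[49,65,6,94],{"lcw":98,"yu":99}]}
After op 15 (remove /v/0): {"bnm":{"gb":[41,12,69,22,36],"l":{"b":97,"be":35,"i":59,"v":90},"m":[98,52,24,52]},"f":[[44,95],[49,36,14,82],[40,98,38,30],[78,43,94],{"a":15,"mdh":95,"xv":26}],"ge":{"dti":{"j":94,"tv":19,"wno":21},"gb":{"f":43,"nwl":69},"j":[86,67,76,98]},"v":[[49,65,6,94],{"lcw":98,"yu":99}]}
After op 16 (remove /bnm/m/3): {"bnm":{"gb":[41,12,69,22,36],"l":{"b":97,"be":35,"i":59,"v":90},"m":[98,52,24]},"f":[[44,95],[49,36,14,82],[40,98,38,30],[78,43,94],{"a":15,"mdh":95,"xv":26}],"ge":{"dti":{"j":94,"tv":19,"wno":21},"gb":{"f":43,"nwl":69},"j":[86,67,76,98]},"v":[[49,65,6,94],{"lcw":98,"yu":99}]}
After op 17 (replace /f/3/1 7): {"bnm":{"gb":[41,12,69,22,36],"l":{"b":97,"be":35,"i":59,"v":90},"m":[98,52,24]},"f":[[44,95],[49,36,14,82],[40,98,38,30],[78,7,94],{"a":15,"mdh":95,"xv":26}],"ge":{"dti":{"j":94,"tv":19,"wno":21},"gb":{"f":43,"nwl":69},"j":[86,67,76,98]},"v":[[49,65,6,94],{"lcw":98,"yu":99}]}
Value at /bnm/l/v: 90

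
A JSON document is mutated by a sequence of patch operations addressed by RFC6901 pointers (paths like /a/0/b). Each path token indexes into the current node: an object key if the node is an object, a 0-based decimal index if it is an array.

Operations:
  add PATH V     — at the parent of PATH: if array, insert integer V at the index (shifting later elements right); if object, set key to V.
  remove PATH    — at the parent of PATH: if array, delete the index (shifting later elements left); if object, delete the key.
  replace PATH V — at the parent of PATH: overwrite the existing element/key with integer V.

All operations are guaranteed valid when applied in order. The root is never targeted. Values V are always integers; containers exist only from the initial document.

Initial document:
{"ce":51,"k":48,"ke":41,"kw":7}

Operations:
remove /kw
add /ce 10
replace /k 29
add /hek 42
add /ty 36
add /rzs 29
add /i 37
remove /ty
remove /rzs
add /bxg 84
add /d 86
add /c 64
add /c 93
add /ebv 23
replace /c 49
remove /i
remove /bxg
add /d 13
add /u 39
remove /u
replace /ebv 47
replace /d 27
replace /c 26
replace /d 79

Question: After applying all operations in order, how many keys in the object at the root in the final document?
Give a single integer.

Answer: 7

Derivation:
After op 1 (remove /kw): {"ce":51,"k":48,"ke":41}
After op 2 (add /ce 10): {"ce":10,"k":48,"ke":41}
After op 3 (replace /k 29): {"ce":10,"k":29,"ke":41}
After op 4 (add /hek 42): {"ce":10,"hek":42,"k":29,"ke":41}
After op 5 (add /ty 36): {"ce":10,"hek":42,"k":29,"ke":41,"ty":36}
After op 6 (add /rzs 29): {"ce":10,"hek":42,"k":29,"ke":41,"rzs":29,"ty":36}
After op 7 (add /i 37): {"ce":10,"hek":42,"i":37,"k":29,"ke":41,"rzs":29,"ty":36}
After op 8 (remove /ty): {"ce":10,"hek":42,"i":37,"k":29,"ke":41,"rzs":29}
After op 9 (remove /rzs): {"ce":10,"hek":42,"i":37,"k":29,"ke":41}
After op 10 (add /bxg 84): {"bxg":84,"ce":10,"hek":42,"i":37,"k":29,"ke":41}
After op 11 (add /d 86): {"bxg":84,"ce":10,"d":86,"hek":42,"i":37,"k":29,"ke":41}
After op 12 (add /c 64): {"bxg":84,"c":64,"ce":10,"d":86,"hek":42,"i":37,"k":29,"ke":41}
After op 13 (add /c 93): {"bxg":84,"c":93,"ce":10,"d":86,"hek":42,"i":37,"k":29,"ke":41}
After op 14 (add /ebv 23): {"bxg":84,"c":93,"ce":10,"d":86,"ebv":23,"hek":42,"i":37,"k":29,"ke":41}
After op 15 (replace /c 49): {"bxg":84,"c":49,"ce":10,"d":86,"ebv":23,"hek":42,"i":37,"k":29,"ke":41}
After op 16 (remove /i): {"bxg":84,"c":49,"ce":10,"d":86,"ebv":23,"hek":42,"k":29,"ke":41}
After op 17 (remove /bxg): {"c":49,"ce":10,"d":86,"ebv":23,"hek":42,"k":29,"ke":41}
After op 18 (add /d 13): {"c":49,"ce":10,"d":13,"ebv":23,"hek":42,"k":29,"ke":41}
After op 19 (add /u 39): {"c":49,"ce":10,"d":13,"ebv":23,"hek":42,"k":29,"ke":41,"u":39}
After op 20 (remove /u): {"c":49,"ce":10,"d":13,"ebv":23,"hek":42,"k":29,"ke":41}
After op 21 (replace /ebv 47): {"c":49,"ce":10,"d":13,"ebv":47,"hek":42,"k":29,"ke":41}
After op 22 (replace /d 27): {"c":49,"ce":10,"d":27,"ebv":47,"hek":42,"k":29,"ke":41}
After op 23 (replace /c 26): {"c":26,"ce":10,"d":27,"ebv":47,"hek":42,"k":29,"ke":41}
After op 24 (replace /d 79): {"c":26,"ce":10,"d":79,"ebv":47,"hek":42,"k":29,"ke":41}
Size at the root: 7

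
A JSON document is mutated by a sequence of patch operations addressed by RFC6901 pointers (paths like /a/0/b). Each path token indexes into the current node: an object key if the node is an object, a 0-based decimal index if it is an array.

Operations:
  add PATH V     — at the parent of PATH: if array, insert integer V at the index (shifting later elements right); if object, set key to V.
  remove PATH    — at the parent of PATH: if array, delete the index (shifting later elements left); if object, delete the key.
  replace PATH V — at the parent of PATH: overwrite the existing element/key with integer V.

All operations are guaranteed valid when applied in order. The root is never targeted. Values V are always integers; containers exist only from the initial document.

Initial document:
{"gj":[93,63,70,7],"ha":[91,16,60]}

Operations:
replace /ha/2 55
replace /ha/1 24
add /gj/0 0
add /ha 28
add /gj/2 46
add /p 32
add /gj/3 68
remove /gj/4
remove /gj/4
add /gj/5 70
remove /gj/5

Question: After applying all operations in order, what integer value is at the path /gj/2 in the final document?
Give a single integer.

After op 1 (replace /ha/2 55): {"gj":[93,63,70,7],"ha":[91,16,55]}
After op 2 (replace /ha/1 24): {"gj":[93,63,70,7],"ha":[91,24,55]}
After op 3 (add /gj/0 0): {"gj":[0,93,63,70,7],"ha":[91,24,55]}
After op 4 (add /ha 28): {"gj":[0,93,63,70,7],"ha":28}
After op 5 (add /gj/2 46): {"gj":[0,93,46,63,70,7],"ha":28}
After op 6 (add /p 32): {"gj":[0,93,46,63,70,7],"ha":28,"p":32}
After op 7 (add /gj/3 68): {"gj":[0,93,46,68,63,70,7],"ha":28,"p":32}
After op 8 (remove /gj/4): {"gj":[0,93,46,68,70,7],"ha":28,"p":32}
After op 9 (remove /gj/4): {"gj":[0,93,46,68,7],"ha":28,"p":32}
After op 10 (add /gj/5 70): {"gj":[0,93,46,68,7,70],"ha":28,"p":32}
After op 11 (remove /gj/5): {"gj":[0,93,46,68,7],"ha":28,"p":32}
Value at /gj/2: 46

Answer: 46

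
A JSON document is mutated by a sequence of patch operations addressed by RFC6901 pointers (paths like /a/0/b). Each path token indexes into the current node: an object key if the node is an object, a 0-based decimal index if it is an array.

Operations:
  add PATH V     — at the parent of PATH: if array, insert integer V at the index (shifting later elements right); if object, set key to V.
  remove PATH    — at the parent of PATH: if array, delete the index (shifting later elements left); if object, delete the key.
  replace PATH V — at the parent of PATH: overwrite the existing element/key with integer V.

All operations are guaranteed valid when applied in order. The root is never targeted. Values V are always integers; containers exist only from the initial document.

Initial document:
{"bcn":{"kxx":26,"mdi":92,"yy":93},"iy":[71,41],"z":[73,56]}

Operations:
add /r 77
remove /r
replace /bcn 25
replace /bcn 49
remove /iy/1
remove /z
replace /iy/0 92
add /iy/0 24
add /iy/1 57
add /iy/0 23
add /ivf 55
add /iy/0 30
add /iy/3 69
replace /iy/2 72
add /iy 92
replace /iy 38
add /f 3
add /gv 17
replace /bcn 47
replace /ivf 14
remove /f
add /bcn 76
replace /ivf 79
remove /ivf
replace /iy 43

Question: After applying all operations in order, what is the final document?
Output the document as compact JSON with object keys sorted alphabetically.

After op 1 (add /r 77): {"bcn":{"kxx":26,"mdi":92,"yy":93},"iy":[71,41],"r":77,"z":[73,56]}
After op 2 (remove /r): {"bcn":{"kxx":26,"mdi":92,"yy":93},"iy":[71,41],"z":[73,56]}
After op 3 (replace /bcn 25): {"bcn":25,"iy":[71,41],"z":[73,56]}
After op 4 (replace /bcn 49): {"bcn":49,"iy":[71,41],"z":[73,56]}
After op 5 (remove /iy/1): {"bcn":49,"iy":[71],"z":[73,56]}
After op 6 (remove /z): {"bcn":49,"iy":[71]}
After op 7 (replace /iy/0 92): {"bcn":49,"iy":[92]}
After op 8 (add /iy/0 24): {"bcn":49,"iy":[24,92]}
After op 9 (add /iy/1 57): {"bcn":49,"iy":[24,57,92]}
After op 10 (add /iy/0 23): {"bcn":49,"iy":[23,24,57,92]}
After op 11 (add /ivf 55): {"bcn":49,"ivf":55,"iy":[23,24,57,92]}
After op 12 (add /iy/0 30): {"bcn":49,"ivf":55,"iy":[30,23,24,57,92]}
After op 13 (add /iy/3 69): {"bcn":49,"ivf":55,"iy":[30,23,24,69,57,92]}
After op 14 (replace /iy/2 72): {"bcn":49,"ivf":55,"iy":[30,23,72,69,57,92]}
After op 15 (add /iy 92): {"bcn":49,"ivf":55,"iy":92}
After op 16 (replace /iy 38): {"bcn":49,"ivf":55,"iy":38}
After op 17 (add /f 3): {"bcn":49,"f":3,"ivf":55,"iy":38}
After op 18 (add /gv 17): {"bcn":49,"f":3,"gv":17,"ivf":55,"iy":38}
After op 19 (replace /bcn 47): {"bcn":47,"f":3,"gv":17,"ivf":55,"iy":38}
After op 20 (replace /ivf 14): {"bcn":47,"f":3,"gv":17,"ivf":14,"iy":38}
After op 21 (remove /f): {"bcn":47,"gv":17,"ivf":14,"iy":38}
After op 22 (add /bcn 76): {"bcn":76,"gv":17,"ivf":14,"iy":38}
After op 23 (replace /ivf 79): {"bcn":76,"gv":17,"ivf":79,"iy":38}
After op 24 (remove /ivf): {"bcn":76,"gv":17,"iy":38}
After op 25 (replace /iy 43): {"bcn":76,"gv":17,"iy":43}

Answer: {"bcn":76,"gv":17,"iy":43}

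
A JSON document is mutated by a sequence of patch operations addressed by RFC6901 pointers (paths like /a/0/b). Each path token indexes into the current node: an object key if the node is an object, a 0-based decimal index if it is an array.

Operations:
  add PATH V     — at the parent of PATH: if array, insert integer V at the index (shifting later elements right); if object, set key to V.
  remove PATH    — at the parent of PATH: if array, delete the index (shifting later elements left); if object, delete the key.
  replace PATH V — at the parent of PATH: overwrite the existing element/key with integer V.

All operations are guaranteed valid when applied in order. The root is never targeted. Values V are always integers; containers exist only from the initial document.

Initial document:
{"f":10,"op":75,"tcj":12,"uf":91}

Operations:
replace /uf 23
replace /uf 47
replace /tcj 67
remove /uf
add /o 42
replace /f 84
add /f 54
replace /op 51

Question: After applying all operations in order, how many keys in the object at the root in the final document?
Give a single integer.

Answer: 4

Derivation:
After op 1 (replace /uf 23): {"f":10,"op":75,"tcj":12,"uf":23}
After op 2 (replace /uf 47): {"f":10,"op":75,"tcj":12,"uf":47}
After op 3 (replace /tcj 67): {"f":10,"op":75,"tcj":67,"uf":47}
After op 4 (remove /uf): {"f":10,"op":75,"tcj":67}
After op 5 (add /o 42): {"f":10,"o":42,"op":75,"tcj":67}
After op 6 (replace /f 84): {"f":84,"o":42,"op":75,"tcj":67}
After op 7 (add /f 54): {"f":54,"o":42,"op":75,"tcj":67}
After op 8 (replace /op 51): {"f":54,"o":42,"op":51,"tcj":67}
Size at the root: 4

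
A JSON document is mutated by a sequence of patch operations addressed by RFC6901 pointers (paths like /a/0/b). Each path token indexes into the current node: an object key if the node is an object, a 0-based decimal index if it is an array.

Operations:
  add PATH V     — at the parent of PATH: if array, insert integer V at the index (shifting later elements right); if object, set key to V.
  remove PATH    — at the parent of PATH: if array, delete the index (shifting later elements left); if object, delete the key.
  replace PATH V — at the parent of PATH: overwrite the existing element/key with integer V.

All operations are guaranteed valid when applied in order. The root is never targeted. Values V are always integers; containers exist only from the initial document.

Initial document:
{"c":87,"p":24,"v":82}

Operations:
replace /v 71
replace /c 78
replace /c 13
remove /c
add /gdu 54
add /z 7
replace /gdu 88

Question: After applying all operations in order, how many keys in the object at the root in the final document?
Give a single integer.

After op 1 (replace /v 71): {"c":87,"p":24,"v":71}
After op 2 (replace /c 78): {"c":78,"p":24,"v":71}
After op 3 (replace /c 13): {"c":13,"p":24,"v":71}
After op 4 (remove /c): {"p":24,"v":71}
After op 5 (add /gdu 54): {"gdu":54,"p":24,"v":71}
After op 6 (add /z 7): {"gdu":54,"p":24,"v":71,"z":7}
After op 7 (replace /gdu 88): {"gdu":88,"p":24,"v":71,"z":7}
Size at the root: 4

Answer: 4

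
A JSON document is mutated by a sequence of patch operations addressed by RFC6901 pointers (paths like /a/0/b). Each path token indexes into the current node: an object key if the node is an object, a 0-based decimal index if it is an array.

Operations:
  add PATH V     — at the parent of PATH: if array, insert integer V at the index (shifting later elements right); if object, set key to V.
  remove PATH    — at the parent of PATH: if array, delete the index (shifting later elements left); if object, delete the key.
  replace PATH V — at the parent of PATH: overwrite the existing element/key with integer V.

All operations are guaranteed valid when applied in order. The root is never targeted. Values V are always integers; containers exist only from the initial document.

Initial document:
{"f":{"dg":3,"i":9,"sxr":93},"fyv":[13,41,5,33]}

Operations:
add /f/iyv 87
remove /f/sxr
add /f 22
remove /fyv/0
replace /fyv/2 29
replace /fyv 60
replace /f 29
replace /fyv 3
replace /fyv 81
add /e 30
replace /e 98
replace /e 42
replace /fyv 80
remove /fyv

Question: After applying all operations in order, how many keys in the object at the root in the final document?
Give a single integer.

After op 1 (add /f/iyv 87): {"f":{"dg":3,"i":9,"iyv":87,"sxr":93},"fyv":[13,41,5,33]}
After op 2 (remove /f/sxr): {"f":{"dg":3,"i":9,"iyv":87},"fyv":[13,41,5,33]}
After op 3 (add /f 22): {"f":22,"fyv":[13,41,5,33]}
After op 4 (remove /fyv/0): {"f":22,"fyv":[41,5,33]}
After op 5 (replace /fyv/2 29): {"f":22,"fyv":[41,5,29]}
After op 6 (replace /fyv 60): {"f":22,"fyv":60}
After op 7 (replace /f 29): {"f":29,"fyv":60}
After op 8 (replace /fyv 3): {"f":29,"fyv":3}
After op 9 (replace /fyv 81): {"f":29,"fyv":81}
After op 10 (add /e 30): {"e":30,"f":29,"fyv":81}
After op 11 (replace /e 98): {"e":98,"f":29,"fyv":81}
After op 12 (replace /e 42): {"e":42,"f":29,"fyv":81}
After op 13 (replace /fyv 80): {"e":42,"f":29,"fyv":80}
After op 14 (remove /fyv): {"e":42,"f":29}
Size at the root: 2

Answer: 2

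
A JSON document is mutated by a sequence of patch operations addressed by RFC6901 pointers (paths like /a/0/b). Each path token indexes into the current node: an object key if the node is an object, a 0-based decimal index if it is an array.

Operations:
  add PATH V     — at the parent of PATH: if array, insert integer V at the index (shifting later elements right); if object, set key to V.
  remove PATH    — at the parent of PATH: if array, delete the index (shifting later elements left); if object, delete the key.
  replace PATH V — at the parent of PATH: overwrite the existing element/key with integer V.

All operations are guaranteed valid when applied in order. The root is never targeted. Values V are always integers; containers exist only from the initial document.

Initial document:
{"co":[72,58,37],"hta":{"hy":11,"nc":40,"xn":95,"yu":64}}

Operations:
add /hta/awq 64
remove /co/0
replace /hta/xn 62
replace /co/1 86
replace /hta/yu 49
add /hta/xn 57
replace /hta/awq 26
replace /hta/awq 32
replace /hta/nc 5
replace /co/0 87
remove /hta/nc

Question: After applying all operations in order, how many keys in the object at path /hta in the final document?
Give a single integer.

Answer: 4

Derivation:
After op 1 (add /hta/awq 64): {"co":[72,58,37],"hta":{"awq":64,"hy":11,"nc":40,"xn":95,"yu":64}}
After op 2 (remove /co/0): {"co":[58,37],"hta":{"awq":64,"hy":11,"nc":40,"xn":95,"yu":64}}
After op 3 (replace /hta/xn 62): {"co":[58,37],"hta":{"awq":64,"hy":11,"nc":40,"xn":62,"yu":64}}
After op 4 (replace /co/1 86): {"co":[58,86],"hta":{"awq":64,"hy":11,"nc":40,"xn":62,"yu":64}}
After op 5 (replace /hta/yu 49): {"co":[58,86],"hta":{"awq":64,"hy":11,"nc":40,"xn":62,"yu":49}}
After op 6 (add /hta/xn 57): {"co":[58,86],"hta":{"awq":64,"hy":11,"nc":40,"xn":57,"yu":49}}
After op 7 (replace /hta/awq 26): {"co":[58,86],"hta":{"awq":26,"hy":11,"nc":40,"xn":57,"yu":49}}
After op 8 (replace /hta/awq 32): {"co":[58,86],"hta":{"awq":32,"hy":11,"nc":40,"xn":57,"yu":49}}
After op 9 (replace /hta/nc 5): {"co":[58,86],"hta":{"awq":32,"hy":11,"nc":5,"xn":57,"yu":49}}
After op 10 (replace /co/0 87): {"co":[87,86],"hta":{"awq":32,"hy":11,"nc":5,"xn":57,"yu":49}}
After op 11 (remove /hta/nc): {"co":[87,86],"hta":{"awq":32,"hy":11,"xn":57,"yu":49}}
Size at path /hta: 4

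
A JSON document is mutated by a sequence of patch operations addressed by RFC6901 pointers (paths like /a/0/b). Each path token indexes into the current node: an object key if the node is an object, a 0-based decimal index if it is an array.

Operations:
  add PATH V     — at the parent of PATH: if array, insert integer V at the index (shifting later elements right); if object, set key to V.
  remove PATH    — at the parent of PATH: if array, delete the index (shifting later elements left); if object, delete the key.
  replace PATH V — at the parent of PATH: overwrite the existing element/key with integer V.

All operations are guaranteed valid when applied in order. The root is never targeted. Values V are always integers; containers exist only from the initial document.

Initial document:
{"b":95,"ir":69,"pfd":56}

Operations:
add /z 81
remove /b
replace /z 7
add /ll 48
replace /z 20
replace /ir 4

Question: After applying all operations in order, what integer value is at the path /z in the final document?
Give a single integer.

After op 1 (add /z 81): {"b":95,"ir":69,"pfd":56,"z":81}
After op 2 (remove /b): {"ir":69,"pfd":56,"z":81}
After op 3 (replace /z 7): {"ir":69,"pfd":56,"z":7}
After op 4 (add /ll 48): {"ir":69,"ll":48,"pfd":56,"z":7}
After op 5 (replace /z 20): {"ir":69,"ll":48,"pfd":56,"z":20}
After op 6 (replace /ir 4): {"ir":4,"ll":48,"pfd":56,"z":20}
Value at /z: 20

Answer: 20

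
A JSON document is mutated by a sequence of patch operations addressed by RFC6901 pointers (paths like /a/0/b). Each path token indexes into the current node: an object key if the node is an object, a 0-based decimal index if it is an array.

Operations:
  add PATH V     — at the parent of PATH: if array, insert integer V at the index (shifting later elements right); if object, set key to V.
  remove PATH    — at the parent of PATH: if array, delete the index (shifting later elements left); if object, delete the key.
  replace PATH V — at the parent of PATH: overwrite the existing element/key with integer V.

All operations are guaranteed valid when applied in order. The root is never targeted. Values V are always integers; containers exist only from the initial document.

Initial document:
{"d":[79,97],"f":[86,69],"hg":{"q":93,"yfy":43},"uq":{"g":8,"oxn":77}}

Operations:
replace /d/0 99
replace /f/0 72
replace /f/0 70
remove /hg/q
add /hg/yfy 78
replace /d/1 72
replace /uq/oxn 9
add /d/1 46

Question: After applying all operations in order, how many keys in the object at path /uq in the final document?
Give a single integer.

Answer: 2

Derivation:
After op 1 (replace /d/0 99): {"d":[99,97],"f":[86,69],"hg":{"q":93,"yfy":43},"uq":{"g":8,"oxn":77}}
After op 2 (replace /f/0 72): {"d":[99,97],"f":[72,69],"hg":{"q":93,"yfy":43},"uq":{"g":8,"oxn":77}}
After op 3 (replace /f/0 70): {"d":[99,97],"f":[70,69],"hg":{"q":93,"yfy":43},"uq":{"g":8,"oxn":77}}
After op 4 (remove /hg/q): {"d":[99,97],"f":[70,69],"hg":{"yfy":43},"uq":{"g":8,"oxn":77}}
After op 5 (add /hg/yfy 78): {"d":[99,97],"f":[70,69],"hg":{"yfy":78},"uq":{"g":8,"oxn":77}}
After op 6 (replace /d/1 72): {"d":[99,72],"f":[70,69],"hg":{"yfy":78},"uq":{"g":8,"oxn":77}}
After op 7 (replace /uq/oxn 9): {"d":[99,72],"f":[70,69],"hg":{"yfy":78},"uq":{"g":8,"oxn":9}}
After op 8 (add /d/1 46): {"d":[99,46,72],"f":[70,69],"hg":{"yfy":78},"uq":{"g":8,"oxn":9}}
Size at path /uq: 2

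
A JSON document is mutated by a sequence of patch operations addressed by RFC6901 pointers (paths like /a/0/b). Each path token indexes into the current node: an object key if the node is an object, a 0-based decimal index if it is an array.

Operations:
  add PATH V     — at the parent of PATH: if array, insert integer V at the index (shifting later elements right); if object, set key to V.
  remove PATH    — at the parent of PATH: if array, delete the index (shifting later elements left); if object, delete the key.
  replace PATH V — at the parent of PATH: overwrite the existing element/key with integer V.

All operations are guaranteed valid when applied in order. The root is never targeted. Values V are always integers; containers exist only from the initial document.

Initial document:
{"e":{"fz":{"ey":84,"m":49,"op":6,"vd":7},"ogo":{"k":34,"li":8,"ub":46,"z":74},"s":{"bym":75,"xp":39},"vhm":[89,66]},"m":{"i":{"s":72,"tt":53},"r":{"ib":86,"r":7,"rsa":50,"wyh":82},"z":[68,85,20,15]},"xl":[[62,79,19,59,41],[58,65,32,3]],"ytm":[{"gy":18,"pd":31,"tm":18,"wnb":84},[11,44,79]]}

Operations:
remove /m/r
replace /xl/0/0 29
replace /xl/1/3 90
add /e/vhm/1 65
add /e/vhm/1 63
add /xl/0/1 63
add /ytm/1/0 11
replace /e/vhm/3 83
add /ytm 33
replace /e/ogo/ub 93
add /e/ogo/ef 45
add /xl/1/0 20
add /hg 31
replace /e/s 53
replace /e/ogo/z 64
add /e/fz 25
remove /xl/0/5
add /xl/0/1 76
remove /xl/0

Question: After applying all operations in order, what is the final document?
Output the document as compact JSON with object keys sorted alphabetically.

After op 1 (remove /m/r): {"e":{"fz":{"ey":84,"m":49,"op":6,"vd":7},"ogo":{"k":34,"li":8,"ub":46,"z":74},"s":{"bym":75,"xp":39},"vhm":[89,66]},"m":{"i":{"s":72,"tt":53},"z":[68,85,20,15]},"xl":[[62,79,19,59,41],[58,65,32,3]],"ytm":[{"gy":18,"pd":31,"tm":18,"wnb":84},[11,44,79]]}
After op 2 (replace /xl/0/0 29): {"e":{"fz":{"ey":84,"m":49,"op":6,"vd":7},"ogo":{"k":34,"li":8,"ub":46,"z":74},"s":{"bym":75,"xp":39},"vhm":[89,66]},"m":{"i":{"s":72,"tt":53},"z":[68,85,20,15]},"xl":[[29,79,19,59,41],[58,65,32,3]],"ytm":[{"gy":18,"pd":31,"tm":18,"wnb":84},[11,44,79]]}
After op 3 (replace /xl/1/3 90): {"e":{"fz":{"ey":84,"m":49,"op":6,"vd":7},"ogo":{"k":34,"li":8,"ub":46,"z":74},"s":{"bym":75,"xp":39},"vhm":[89,66]},"m":{"i":{"s":72,"tt":53},"z":[68,85,20,15]},"xl":[[29,79,19,59,41],[58,65,32,90]],"ytm":[{"gy":18,"pd":31,"tm":18,"wnb":84},[11,44,79]]}
After op 4 (add /e/vhm/1 65): {"e":{"fz":{"ey":84,"m":49,"op":6,"vd":7},"ogo":{"k":34,"li":8,"ub":46,"z":74},"s":{"bym":75,"xp":39},"vhm":[89,65,66]},"m":{"i":{"s":72,"tt":53},"z":[68,85,20,15]},"xl":[[29,79,19,59,41],[58,65,32,90]],"ytm":[{"gy":18,"pd":31,"tm":18,"wnb":84},[11,44,79]]}
After op 5 (add /e/vhm/1 63): {"e":{"fz":{"ey":84,"m":49,"op":6,"vd":7},"ogo":{"k":34,"li":8,"ub":46,"z":74},"s":{"bym":75,"xp":39},"vhm":[89,63,65,66]},"m":{"i":{"s":72,"tt":53},"z":[68,85,20,15]},"xl":[[29,79,19,59,41],[58,65,32,90]],"ytm":[{"gy":18,"pd":31,"tm":18,"wnb":84},[11,44,79]]}
After op 6 (add /xl/0/1 63): {"e":{"fz":{"ey":84,"m":49,"op":6,"vd":7},"ogo":{"k":34,"li":8,"ub":46,"z":74},"s":{"bym":75,"xp":39},"vhm":[89,63,65,66]},"m":{"i":{"s":72,"tt":53},"z":[68,85,20,15]},"xl":[[29,63,79,19,59,41],[58,65,32,90]],"ytm":[{"gy":18,"pd":31,"tm":18,"wnb":84},[11,44,79]]}
After op 7 (add /ytm/1/0 11): {"e":{"fz":{"ey":84,"m":49,"op":6,"vd":7},"ogo":{"k":34,"li":8,"ub":46,"z":74},"s":{"bym":75,"xp":39},"vhm":[89,63,65,66]},"m":{"i":{"s":72,"tt":53},"z":[68,85,20,15]},"xl":[[29,63,79,19,59,41],[58,65,32,90]],"ytm":[{"gy":18,"pd":31,"tm":18,"wnb":84},[11,11,44,79]]}
After op 8 (replace /e/vhm/3 83): {"e":{"fz":{"ey":84,"m":49,"op":6,"vd":7},"ogo":{"k":34,"li":8,"ub":46,"z":74},"s":{"bym":75,"xp":39},"vhm":[89,63,65,83]},"m":{"i":{"s":72,"tt":53},"z":[68,85,20,15]},"xl":[[29,63,79,19,59,41],[58,65,32,90]],"ytm":[{"gy":18,"pd":31,"tm":18,"wnb":84},[11,11,44,79]]}
After op 9 (add /ytm 33): {"e":{"fz":{"ey":84,"m":49,"op":6,"vd":7},"ogo":{"k":34,"li":8,"ub":46,"z":74},"s":{"bym":75,"xp":39},"vhm":[89,63,65,83]},"m":{"i":{"s":72,"tt":53},"z":[68,85,20,15]},"xl":[[29,63,79,19,59,41],[58,65,32,90]],"ytm":33}
After op 10 (replace /e/ogo/ub 93): {"e":{"fz":{"ey":84,"m":49,"op":6,"vd":7},"ogo":{"k":34,"li":8,"ub":93,"z":74},"s":{"bym":75,"xp":39},"vhm":[89,63,65,83]},"m":{"i":{"s":72,"tt":53},"z":[68,85,20,15]},"xl":[[29,63,79,19,59,41],[58,65,32,90]],"ytm":33}
After op 11 (add /e/ogo/ef 45): {"e":{"fz":{"ey":84,"m":49,"op":6,"vd":7},"ogo":{"ef":45,"k":34,"li":8,"ub":93,"z":74},"s":{"bym":75,"xp":39},"vhm":[89,63,65,83]},"m":{"i":{"s":72,"tt":53},"z":[68,85,20,15]},"xl":[[29,63,79,19,59,41],[58,65,32,90]],"ytm":33}
After op 12 (add /xl/1/0 20): {"e":{"fz":{"ey":84,"m":49,"op":6,"vd":7},"ogo":{"ef":45,"k":34,"li":8,"ub":93,"z":74},"s":{"bym":75,"xp":39},"vhm":[89,63,65,83]},"m":{"i":{"s":72,"tt":53},"z":[68,85,20,15]},"xl":[[29,63,79,19,59,41],[20,58,65,32,90]],"ytm":33}
After op 13 (add /hg 31): {"e":{"fz":{"ey":84,"m":49,"op":6,"vd":7},"ogo":{"ef":45,"k":34,"li":8,"ub":93,"z":74},"s":{"bym":75,"xp":39},"vhm":[89,63,65,83]},"hg":31,"m":{"i":{"s":72,"tt":53},"z":[68,85,20,15]},"xl":[[29,63,79,19,59,41],[20,58,65,32,90]],"ytm":33}
After op 14 (replace /e/s 53): {"e":{"fz":{"ey":84,"m":49,"op":6,"vd":7},"ogo":{"ef":45,"k":34,"li":8,"ub":93,"z":74},"s":53,"vhm":[89,63,65,83]},"hg":31,"m":{"i":{"s":72,"tt":53},"z":[68,85,20,15]},"xl":[[29,63,79,19,59,41],[20,58,65,32,90]],"ytm":33}
After op 15 (replace /e/ogo/z 64): {"e":{"fz":{"ey":84,"m":49,"op":6,"vd":7},"ogo":{"ef":45,"k":34,"li":8,"ub":93,"z":64},"s":53,"vhm":[89,63,65,83]},"hg":31,"m":{"i":{"s":72,"tt":53},"z":[68,85,20,15]},"xl":[[29,63,79,19,59,41],[20,58,65,32,90]],"ytm":33}
After op 16 (add /e/fz 25): {"e":{"fz":25,"ogo":{"ef":45,"k":34,"li":8,"ub":93,"z":64},"s":53,"vhm":[89,63,65,83]},"hg":31,"m":{"i":{"s":72,"tt":53},"z":[68,85,20,15]},"xl":[[29,63,79,19,59,41],[20,58,65,32,90]],"ytm":33}
After op 17 (remove /xl/0/5): {"e":{"fz":25,"ogo":{"ef":45,"k":34,"li":8,"ub":93,"z":64},"s":53,"vhm":[89,63,65,83]},"hg":31,"m":{"i":{"s":72,"tt":53},"z":[68,85,20,15]},"xl":[[29,63,79,19,59],[20,58,65,32,90]],"ytm":33}
After op 18 (add /xl/0/1 76): {"e":{"fz":25,"ogo":{"ef":45,"k":34,"li":8,"ub":93,"z":64},"s":53,"vhm":[89,63,65,83]},"hg":31,"m":{"i":{"s":72,"tt":53},"z":[68,85,20,15]},"xl":[[29,76,63,79,19,59],[20,58,65,32,90]],"ytm":33}
After op 19 (remove /xl/0): {"e":{"fz":25,"ogo":{"ef":45,"k":34,"li":8,"ub":93,"z":64},"s":53,"vhm":[89,63,65,83]},"hg":31,"m":{"i":{"s":72,"tt":53},"z":[68,85,20,15]},"xl":[[20,58,65,32,90]],"ytm":33}

Answer: {"e":{"fz":25,"ogo":{"ef":45,"k":34,"li":8,"ub":93,"z":64},"s":53,"vhm":[89,63,65,83]},"hg":31,"m":{"i":{"s":72,"tt":53},"z":[68,85,20,15]},"xl":[[20,58,65,32,90]],"ytm":33}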